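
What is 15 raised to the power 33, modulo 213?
6

Repeated squaring. Binary of 33 = 100001.
15^1 ≡ 15 (mod 213); 15^2 ≡ 12 (mod 213); 15^4 ≡ 144 (mod 213); 15^8 ≡ 75 (mod 213); 15^16 ≡ 87 (mod 213); 15^32 ≡ 114 (mod 213)
15^33 = 15^1 × 15^32 ≡ 6 (mod 213)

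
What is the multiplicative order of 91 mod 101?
4

101 is prime, so ord(91) divides φ(101) = 100.
Divisors of 100: 1, 2, 4, 5, 10, 20, 25, 50, 100.
Repeated squaring: 91^1 ≡ 91, 91^2 ≡ 100, 91^4 ≡ 1, 91^8 ≡ 1, 91^16 ≡ 1, 91^32 ≡ 1, 91^64 ≡ 1 (mod 101).
Test 91^d mod 101 for each divisor d in increasing order:
91^1 ≡ 91
91^2 ≡ 100
91^4 ≡ 1  ← first divisor giving 1
The order is 4.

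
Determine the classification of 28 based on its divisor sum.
perfect

Proper divisors of 28: sum = 1 + 2 + 4 + 7 + 14 = 28
Since 28 = 28, 28 is perfect.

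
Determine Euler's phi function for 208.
96

208 = 2^4 × 13
φ(n) = n × ∏(1 - 1/p) for each prime p dividing n
φ(208) = 208 × (1 - 1/2) × (1 - 1/13) = 96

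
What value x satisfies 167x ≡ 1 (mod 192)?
23

gcd(167, 192) = 1, so the inverse exists.
Extended Euclidean algorithm on (192, 167):
192 = 1 × 167 + 25  ⟹  25 = (1)·192 + (-1)·167
167 = 6 × 25 + 17  ⟹  17 = (-6)·192 + (7)·167
25 = 1 × 17 + 8  ⟹  8 = (7)·192 + (-8)·167
17 = 2 × 8 + 1  ⟹  1 = (-20)·192 + (23)·167
So (23)·167 ≡ 1 (mod 192), i.e. 167^(-1) ≡ 23 (mod 192).
Check: 167 × 23 = 3841 ≡ 1 (mod 192)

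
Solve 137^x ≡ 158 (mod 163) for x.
114

Baby-step giant-step with step n = ⌈√163⌉ = 13.
Baby steps 137^j mod 163 (j:value) for j=0..12: 0:1, 1:137, 2:24, 3:28, 4:87, 5:20, 6:132, 7:154, 8:71, 9:110, 10:74, 11:32, 12:146.
Giant-step multiplier: 137^(-13) ≡ 137^(162-13) = 137^149 ≡ 52 (mod 163).
Giant steps γ_i = 158·52^i mod 163: γ_0=158, γ_1=66, γ_2=9, γ_3=142, γ_4=49, γ_5=103, γ_6=140, γ_7=108, γ_8=74 (in table at j=10).
x = i·n + j = 8·13 + 10 = 114.
Check: 137^114 ≡ 158 (mod 163).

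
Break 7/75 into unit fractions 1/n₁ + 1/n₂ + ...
1/11 + 1/413 + 1/340725

Greedy algorithm:
7/75: ceiling(75/7) = 11, use 1/11
2/825: ceiling(825/2) = 413, use 1/413
1/340725: ceiling(340725/1) = 340725, use 1/340725
Result: 7/75 = 1/11 + 1/413 + 1/340725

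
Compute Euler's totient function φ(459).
288

459 = 3^3 × 17
φ(n) = n × ∏(1 - 1/p) for each prime p dividing n
φ(459) = 459 × (1 - 1/3) × (1 - 1/17) = 288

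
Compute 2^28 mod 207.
133

Repeated squaring. Binary of 28 = 11100.
2^1 ≡ 2 (mod 207); 2^2 ≡ 4 (mod 207); 2^4 ≡ 16 (mod 207); 2^8 ≡ 49 (mod 207); 2^16 ≡ 124 (mod 207)
2^28 = 2^4 × 2^8 × 2^16 ≡ 133 (mod 207)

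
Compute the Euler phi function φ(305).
240

305 = 5 × 61
φ(n) = n × ∏(1 - 1/p) for each prime p dividing n
φ(305) = 305 × (1 - 1/5) × (1 - 1/61) = 240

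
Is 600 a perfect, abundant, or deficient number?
abundant

Proper divisors of 600: sum = 1 + 2 + 3 + 4 + 5 + 6 + 8 + 10 + ... + 120 + 150 + 200 + 300 (23 divisors) = 1260
Since 1260 > 600, 600 is abundant.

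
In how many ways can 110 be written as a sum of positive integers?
607163746

p(n) counts ways to write n as a sum of positive integers (order ignored).
Euler's pentagonal recurrence: p(k) = p(k-1) + p(k-2) - p(k-5) - p(k-7) + p(k-12) + p(k-15) - ... (offsets j(3j∓1)/2, signs ++--, p(0)=1, p(<0)=0).
DP table for k = 0..109: p(0)=1, p(1)=1, p(2)=2, p(3)=3, p(4)=5, p(5)=7, p(6)=11, p(7)=15, p(8)=22, p(9)=30, p(10)=42, p(11)=56, p(12)=77, p(13)=101, p(14)=135, p(15)=176, p(16)=231, p(17)=297, p(18)=385, p(19)=490, p(20)=627, p(21)=792, p(22)=1002, p(23)=1255, p(24)=1575, p(25)=1958, p(26)=2436, p(27)=3010, p(28)=3718, p(29)=4565, p(30)=5604, p(31)=6842, p(32)=8349, p(33)=10143, p(34)=12310, p(35)=14883, p(36)=17977, p(37)=21637, p(38)=26015, p(39)=31185, p(40)=37338, p(41)=44583, p(42)=53174, p(43)=63261, p(44)=75175, p(45)=89134, p(46)=105558, p(47)=124754, p(48)=147273, p(49)=173525, p(50)=204226, p(51)=239943, p(52)=281589, p(53)=329931, p(54)=386155, p(55)=451276, p(56)=526823, p(57)=614154, p(58)=715220, p(59)=831820, p(60)=966467, p(61)=1121505, p(62)=1300156, p(63)=1505499, p(64)=1741630, p(65)=2012558, p(66)=2323520, p(67)=2679689, p(68)=3087735, p(69)=3554345, p(70)=4087968, p(71)=4697205, p(72)=5392783, p(73)=6185689, p(74)=7089500, p(75)=8118264, p(76)=9289091, p(77)=10619863, p(78)=12132164, p(79)=13848650, p(80)=15796476, p(81)=18004327, p(82)=20506255, p(83)=23338469, p(84)=26543660, p(85)=30167357, p(86)=34262962, p(87)=38887673, p(88)=44108109, p(89)=49995925, p(90)=56634173, p(91)=64112359, p(92)=72533807, p(93)=82010177, p(94)=92669720, p(95)=104651419, p(96)=118114304, p(97)=133230930, p(98)=150198136, p(99)=169229875, p(100)=190569292, p(101)=214481126, p(102)=241265379, p(103)=271248950, p(104)=304801365, p(105)=342325709, p(106)=384276336, p(107)=431149389, p(108)=483502844, p(109)=541946240.
Final step: p(110) = p(109) + p(108) - p(105) - p(103) + p(98) + p(95) - p(88) - p(84) + p(75) + p(70) - p(59) - p(53) + p(40) + p(33) - p(18) - p(10)
= 541946240 + 483502844 - 342325709 - 271248950 + 150198136 + 104651419 - 44108109 - 26543660 + 8118264 + 4087968 - 831820 - 329931 + 37338 + 10143 - 385 - 42
= 607163746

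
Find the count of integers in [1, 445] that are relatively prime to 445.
352

445 = 5 × 89
φ(n) = n × ∏(1 - 1/p) for each prime p dividing n
φ(445) = 445 × (1 - 1/5) × (1 - 1/89) = 352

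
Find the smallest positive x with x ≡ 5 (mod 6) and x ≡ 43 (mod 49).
239

Using Chinese Remainder Theorem:
M = 6 × 49 = 294
M1 = 49, M2 = 6
y1 = 49^(-1) mod 6 = 1
y2 = 6^(-1) mod 49 = 41
x = (5×49×1 + 43×6×41) mod 294 = 239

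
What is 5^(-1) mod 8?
5

gcd(5, 8) = 1, so the inverse exists.
Extended Euclidean algorithm on (8, 5):
8 = 1 × 5 + 3  ⟹  3 = (1)·8 + (-1)·5
5 = 1 × 3 + 2  ⟹  2 = (-1)·8 + (2)·5
3 = 1 × 2 + 1  ⟹  1 = (2)·8 + (-3)·5
So (-3)·5 ≡ 1 (mod 8), i.e. 5^(-1) ≡ -3 ≡ 5 (mod 8).
Check: 5 × 5 = 25 ≡ 1 (mod 8)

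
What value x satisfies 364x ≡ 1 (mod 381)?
112

gcd(364, 381) = 1, so the inverse exists.
Extended Euclidean algorithm on (381, 364):
381 = 1 × 364 + 17  ⟹  17 = (1)·381 + (-1)·364
364 = 21 × 17 + 7  ⟹  7 = (-21)·381 + (22)·364
17 = 2 × 7 + 3  ⟹  3 = (43)·381 + (-45)·364
7 = 2 × 3 + 1  ⟹  1 = (-107)·381 + (112)·364
So (112)·364 ≡ 1 (mod 381), i.e. 364^(-1) ≡ 112 (mod 381).
Check: 364 × 112 = 40768 ≡ 1 (mod 381)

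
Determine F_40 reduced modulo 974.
845

Matrix identity: Q^n = [[F_(n+1), F_n], [F_n, F_(n-1)]] with Q = [[1,1],[1,0]].
n = 40 = 101000₂. Square-and-multiply, entries mod 974:
Q^1 = [[1,1],[1,0]]
Q^2 = (Q^1)² = [[2,1],[1,1]]
Q^5 = (Q^2)²·Q = [[8,5],[5,3]]
Q^10 = (Q^5)² = [[89,55],[55,34]]
Q^20 = (Q^10)² = [[232,921],[921,285]]
Q^40 = (Q^20)² = [[141,845],[845,270]]
F_40 mod 974 = Q^40[0][1] = 845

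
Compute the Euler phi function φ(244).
120

244 = 2^2 × 61
φ(n) = n × ∏(1 - 1/p) for each prime p dividing n
φ(244) = 244 × (1 - 1/2) × (1 - 1/61) = 120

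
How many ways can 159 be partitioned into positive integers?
97662728555

p(n) counts ways to write n as a sum of positive integers (order ignored).
Euler's pentagonal recurrence: p(k) = p(k-1) + p(k-2) - p(k-5) - p(k-7) + p(k-12) + p(k-15) - ... (offsets j(3j∓1)/2, signs ++--, p(0)=1, p(<0)=0).
DP table for k = 0..158: p(0)=1, p(1)=1, p(2)=2, p(3)=3, p(4)=5, p(5)=7, p(6)=11, p(7)=15, p(8)=22, p(9)=30, p(10)=42, p(11)=56, p(12)=77, p(13)=101, p(14)=135, p(15)=176, p(16)=231, p(17)=297, p(18)=385, p(19)=490, p(20)=627, p(21)=792, p(22)=1002, p(23)=1255, p(24)=1575, p(25)=1958, p(26)=2436, p(27)=3010, p(28)=3718, p(29)=4565, p(30)=5604, p(31)=6842, p(32)=8349, p(33)=10143, p(34)=12310, p(35)=14883, p(36)=17977, p(37)=21637, p(38)=26015, p(39)=31185, p(40)=37338, p(41)=44583, p(42)=53174, p(43)=63261, p(44)=75175, p(45)=89134, p(46)=105558, p(47)=124754, p(48)=147273, p(49)=173525, p(50)=204226, p(51)=239943, p(52)=281589, p(53)=329931, p(54)=386155, p(55)=451276, p(56)=526823, p(57)=614154, p(58)=715220, p(59)=831820, p(60)=966467, p(61)=1121505, p(62)=1300156, p(63)=1505499, p(64)=1741630, p(65)=2012558, p(66)=2323520, p(67)=2679689, p(68)=3087735, p(69)=3554345, p(70)=4087968, p(71)=4697205, p(72)=5392783, p(73)=6185689, p(74)=7089500, p(75)=8118264, p(76)=9289091, p(77)=10619863, p(78)=12132164, p(79)=13848650, p(80)=15796476, p(81)=18004327, p(82)=20506255, p(83)=23338469, p(84)=26543660, p(85)=30167357, p(86)=34262962, p(87)=38887673, p(88)=44108109, p(89)=49995925, p(90)=56634173, p(91)=64112359, p(92)=72533807, p(93)=82010177, p(94)=92669720, p(95)=104651419, p(96)=118114304, p(97)=133230930, p(98)=150198136, p(99)=169229875, p(100)=190569292, p(101)=214481126, p(102)=241265379, p(103)=271248950, p(104)=304801365, p(105)=342325709, p(106)=384276336, p(107)=431149389, p(108)=483502844, p(109)=541946240, p(110)=607163746, p(111)=679903203, p(112)=761002156, p(113)=851376628, p(114)=952050665, p(115)=1064144451, p(116)=1188908248, p(117)=1327710076, p(118)=1482074143, p(119)=1653668665, p(120)=1844349560, p(121)=2056148051, p(122)=2291320912, p(123)=2552338241, p(124)=2841940500, p(125)=3163127352, p(126)=3519222692, p(127)=3913864295, p(128)=4351078600, p(129)=4835271870, p(130)=5371315400, p(131)=5964539504, p(132)=6620830889, p(133)=7346629512, p(134)=8149040695, p(135)=9035836076, p(136)=10015581680, p(137)=11097645016, p(138)=12292341831, p(139)=13610949895, p(140)=15065878135, p(141)=16670689208, p(142)=18440293320, p(143)=20390982757, p(144)=22540654445, p(145)=24908858009, p(146)=27517052599, p(147)=30388671978, p(148)=33549419497, p(149)=37027355200, p(150)=40853235313, p(151)=45060624582, p(152)=49686288421, p(153)=54770336324, p(154)=60356673280, p(155)=66493182097, p(156)=73232243759, p(157)=80630964769, p(158)=88751778802.
Final step: p(159) = p(158) + p(157) - p(154) - p(152) + p(147) + p(144) - p(137) - p(133) + p(124) + p(119) - p(108) - p(102) + p(89) + p(82) - p(67) - p(59) + p(42) + p(33) - p(14) - p(4)
= 88751778802 + 80630964769 - 60356673280 - 49686288421 + 30388671978 + 22540654445 - 11097645016 - 7346629512 + 2841940500 + 1653668665 - 483502844 - 241265379 + 49995925 + 20506255 - 2679689 - 831820 + 53174 + 10143 - 135 - 5
= 97662728555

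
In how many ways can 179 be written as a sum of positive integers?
625846753120

p(n) counts ways to write n as a sum of positive integers (order ignored).
Euler's pentagonal recurrence: p(k) = p(k-1) + p(k-2) - p(k-5) - p(k-7) + p(k-12) + p(k-15) - ... (offsets j(3j∓1)/2, signs ++--, p(0)=1, p(<0)=0).
DP table for k = 0..178: p(0)=1, p(1)=1, p(2)=2, p(3)=3, p(4)=5, p(5)=7, p(6)=11, p(7)=15, p(8)=22, p(9)=30, p(10)=42, p(11)=56, p(12)=77, p(13)=101, p(14)=135, p(15)=176, p(16)=231, p(17)=297, p(18)=385, p(19)=490, p(20)=627, p(21)=792, p(22)=1002, p(23)=1255, p(24)=1575, p(25)=1958, p(26)=2436, p(27)=3010, p(28)=3718, p(29)=4565, p(30)=5604, p(31)=6842, p(32)=8349, p(33)=10143, p(34)=12310, p(35)=14883, p(36)=17977, p(37)=21637, p(38)=26015, p(39)=31185, p(40)=37338, p(41)=44583, p(42)=53174, p(43)=63261, p(44)=75175, p(45)=89134, p(46)=105558, p(47)=124754, p(48)=147273, p(49)=173525, p(50)=204226, p(51)=239943, p(52)=281589, p(53)=329931, p(54)=386155, p(55)=451276, p(56)=526823, p(57)=614154, p(58)=715220, p(59)=831820, p(60)=966467, p(61)=1121505, p(62)=1300156, p(63)=1505499, p(64)=1741630, p(65)=2012558, p(66)=2323520, p(67)=2679689, p(68)=3087735, p(69)=3554345, p(70)=4087968, p(71)=4697205, p(72)=5392783, p(73)=6185689, p(74)=7089500, p(75)=8118264, p(76)=9289091, p(77)=10619863, p(78)=12132164, p(79)=13848650, p(80)=15796476, p(81)=18004327, p(82)=20506255, p(83)=23338469, p(84)=26543660, p(85)=30167357, p(86)=34262962, p(87)=38887673, p(88)=44108109, p(89)=49995925, p(90)=56634173, p(91)=64112359, p(92)=72533807, p(93)=82010177, p(94)=92669720, p(95)=104651419, p(96)=118114304, p(97)=133230930, p(98)=150198136, p(99)=169229875, p(100)=190569292, p(101)=214481126, p(102)=241265379, p(103)=271248950, p(104)=304801365, p(105)=342325709, p(106)=384276336, p(107)=431149389, p(108)=483502844, p(109)=541946240, p(110)=607163746, p(111)=679903203, p(112)=761002156, p(113)=851376628, p(114)=952050665, p(115)=1064144451, p(116)=1188908248, p(117)=1327710076, p(118)=1482074143, p(119)=1653668665, p(120)=1844349560, p(121)=2056148051, p(122)=2291320912, p(123)=2552338241, p(124)=2841940500, p(125)=3163127352, p(126)=3519222692, p(127)=3913864295, p(128)=4351078600, p(129)=4835271870, p(130)=5371315400, p(131)=5964539504, p(132)=6620830889, p(133)=7346629512, p(134)=8149040695, p(135)=9035836076, p(136)=10015581680, p(137)=11097645016, p(138)=12292341831, p(139)=13610949895, p(140)=15065878135, p(141)=16670689208, p(142)=18440293320, p(143)=20390982757, p(144)=22540654445, p(145)=24908858009, p(146)=27517052599, p(147)=30388671978, p(148)=33549419497, p(149)=37027355200, p(150)=40853235313, p(151)=45060624582, p(152)=49686288421, p(153)=54770336324, p(154)=60356673280, p(155)=66493182097, p(156)=73232243759, p(157)=80630964769, p(158)=88751778802, p(159)=97662728555, p(160)=107438159466, p(161)=118159068427, p(162)=129913904637, p(163)=142798995930, p(164)=156919475295, p(165)=172389800255, p(166)=189334822579, p(167)=207890420102, p(168)=228204732751, p(169)=250438925115, p(170)=274768617130, p(171)=301384802048, p(172)=330495499613, p(173)=362326859895, p(174)=397125074750, p(175)=435157697830, p(176)=476715857290, p(177)=522115831195, p(178)=571701605655.
Final step: p(179) = p(178) + p(177) - p(174) - p(172) + p(167) + p(164) - p(157) - p(153) + p(144) + p(139) - p(128) - p(122) + p(109) + p(102) - p(87) - p(79) + p(62) + p(53) - p(34) - p(24) + p(3)
= 571701605655 + 522115831195 - 397125074750 - 330495499613 + 207890420102 + 156919475295 - 80630964769 - 54770336324 + 22540654445 + 13610949895 - 4351078600 - 2291320912 + 541946240 + 241265379 - 38887673 - 13848650 + 1300156 + 329931 - 12310 - 1575 + 3
= 625846753120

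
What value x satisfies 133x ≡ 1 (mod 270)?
67

gcd(133, 270) = 1, so the inverse exists.
Extended Euclidean algorithm on (270, 133):
270 = 2 × 133 + 4  ⟹  4 = (1)·270 + (-2)·133
133 = 33 × 4 + 1  ⟹  1 = (-33)·270 + (67)·133
So (67)·133 ≡ 1 (mod 270), i.e. 133^(-1) ≡ 67 (mod 270).
Check: 133 × 67 = 8911 ≡ 1 (mod 270)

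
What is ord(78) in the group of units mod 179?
178

179 is prime, so ord(78) divides φ(179) = 178.
Divisors of 178: 1, 2, 89, 178.
Repeated squaring: 78^1 ≡ 78, 78^2 ≡ 177, 78^4 ≡ 4, 78^8 ≡ 16, 78^16 ≡ 77, 78^32 ≡ 22, 78^64 ≡ 126, 78^128 ≡ 124 (mod 179).
Test 78^d mod 179 for each divisor d in increasing order:
78^1 ≡ 78
78^2 ≡ 177
78^89 = 78^64·78^16·78^8·78^1 ≡ 178
78^178 = 78^128·78^32·78^16·78^2 ≡ 1  ← first divisor giving 1
The order is 178.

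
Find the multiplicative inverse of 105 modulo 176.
57

gcd(105, 176) = 1, so the inverse exists.
Extended Euclidean algorithm on (176, 105):
176 = 1 × 105 + 71  ⟹  71 = (1)·176 + (-1)·105
105 = 1 × 71 + 34  ⟹  34 = (-1)·176 + (2)·105
71 = 2 × 34 + 3  ⟹  3 = (3)·176 + (-5)·105
34 = 11 × 3 + 1  ⟹  1 = (-34)·176 + (57)·105
So (57)·105 ≡ 1 (mod 176), i.e. 105^(-1) ≡ 57 (mod 176).
Check: 105 × 57 = 5985 ≡ 1 (mod 176)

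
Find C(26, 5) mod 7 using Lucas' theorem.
1

Using Lucas' theorem:
Write n=26 and k=5 in base 7:
n in base 7: [3, 5]
k in base 7: [0, 5]
C(26,5) mod 7 = ∏ C(n_i, k_i) mod 7
Digit binomials (mod 7): C(3,0) = 1; C(5,5) = 1
Product: 1 × 1 = 1 ≡ 1 (mod 7)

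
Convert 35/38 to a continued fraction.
[0; 1, 11, 1, 2]

Euclidean algorithm steps:
35 = 0 × 38 + 35
38 = 1 × 35 + 3
35 = 11 × 3 + 2
3 = 1 × 2 + 1
2 = 2 × 1 + 0
Continued fraction: [0; 1, 11, 1, 2]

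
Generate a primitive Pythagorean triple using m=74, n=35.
(4251, 5180, 6701)

Euclid's formula: a = m² - n², b = 2mn, c = m² + n²
m = 74, n = 35
a = 74² - 35² = 5476 - 1225 = 4251
b = 2 × 74 × 35 = 5180
c = 74² + 35² = 5476 + 1225 = 6701
Verification: 4251² + 5180² = 18071001 + 26832400 = 44903401 = 6701² ✓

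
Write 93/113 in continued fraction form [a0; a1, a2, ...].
[0; 1, 4, 1, 1, 1, 6]

Euclidean algorithm steps:
93 = 0 × 113 + 93
113 = 1 × 93 + 20
93 = 4 × 20 + 13
20 = 1 × 13 + 7
13 = 1 × 7 + 6
7 = 1 × 6 + 1
6 = 6 × 1 + 0
Continued fraction: [0; 1, 4, 1, 1, 1, 6]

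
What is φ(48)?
16

48 = 2^4 × 3
φ(n) = n × ∏(1 - 1/p) for each prime p dividing n
φ(48) = 48 × (1 - 1/2) × (1 - 1/3) = 16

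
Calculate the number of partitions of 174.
397125074750

p(n) counts ways to write n as a sum of positive integers (order ignored).
Euler's pentagonal recurrence: p(k) = p(k-1) + p(k-2) - p(k-5) - p(k-7) + p(k-12) + p(k-15) - ... (offsets j(3j∓1)/2, signs ++--, p(0)=1, p(<0)=0).
DP table for k = 0..173: p(0)=1, p(1)=1, p(2)=2, p(3)=3, p(4)=5, p(5)=7, p(6)=11, p(7)=15, p(8)=22, p(9)=30, p(10)=42, p(11)=56, p(12)=77, p(13)=101, p(14)=135, p(15)=176, p(16)=231, p(17)=297, p(18)=385, p(19)=490, p(20)=627, p(21)=792, p(22)=1002, p(23)=1255, p(24)=1575, p(25)=1958, p(26)=2436, p(27)=3010, p(28)=3718, p(29)=4565, p(30)=5604, p(31)=6842, p(32)=8349, p(33)=10143, p(34)=12310, p(35)=14883, p(36)=17977, p(37)=21637, p(38)=26015, p(39)=31185, p(40)=37338, p(41)=44583, p(42)=53174, p(43)=63261, p(44)=75175, p(45)=89134, p(46)=105558, p(47)=124754, p(48)=147273, p(49)=173525, p(50)=204226, p(51)=239943, p(52)=281589, p(53)=329931, p(54)=386155, p(55)=451276, p(56)=526823, p(57)=614154, p(58)=715220, p(59)=831820, p(60)=966467, p(61)=1121505, p(62)=1300156, p(63)=1505499, p(64)=1741630, p(65)=2012558, p(66)=2323520, p(67)=2679689, p(68)=3087735, p(69)=3554345, p(70)=4087968, p(71)=4697205, p(72)=5392783, p(73)=6185689, p(74)=7089500, p(75)=8118264, p(76)=9289091, p(77)=10619863, p(78)=12132164, p(79)=13848650, p(80)=15796476, p(81)=18004327, p(82)=20506255, p(83)=23338469, p(84)=26543660, p(85)=30167357, p(86)=34262962, p(87)=38887673, p(88)=44108109, p(89)=49995925, p(90)=56634173, p(91)=64112359, p(92)=72533807, p(93)=82010177, p(94)=92669720, p(95)=104651419, p(96)=118114304, p(97)=133230930, p(98)=150198136, p(99)=169229875, p(100)=190569292, p(101)=214481126, p(102)=241265379, p(103)=271248950, p(104)=304801365, p(105)=342325709, p(106)=384276336, p(107)=431149389, p(108)=483502844, p(109)=541946240, p(110)=607163746, p(111)=679903203, p(112)=761002156, p(113)=851376628, p(114)=952050665, p(115)=1064144451, p(116)=1188908248, p(117)=1327710076, p(118)=1482074143, p(119)=1653668665, p(120)=1844349560, p(121)=2056148051, p(122)=2291320912, p(123)=2552338241, p(124)=2841940500, p(125)=3163127352, p(126)=3519222692, p(127)=3913864295, p(128)=4351078600, p(129)=4835271870, p(130)=5371315400, p(131)=5964539504, p(132)=6620830889, p(133)=7346629512, p(134)=8149040695, p(135)=9035836076, p(136)=10015581680, p(137)=11097645016, p(138)=12292341831, p(139)=13610949895, p(140)=15065878135, p(141)=16670689208, p(142)=18440293320, p(143)=20390982757, p(144)=22540654445, p(145)=24908858009, p(146)=27517052599, p(147)=30388671978, p(148)=33549419497, p(149)=37027355200, p(150)=40853235313, p(151)=45060624582, p(152)=49686288421, p(153)=54770336324, p(154)=60356673280, p(155)=66493182097, p(156)=73232243759, p(157)=80630964769, p(158)=88751778802, p(159)=97662728555, p(160)=107438159466, p(161)=118159068427, p(162)=129913904637, p(163)=142798995930, p(164)=156919475295, p(165)=172389800255, p(166)=189334822579, p(167)=207890420102, p(168)=228204732751, p(169)=250438925115, p(170)=274768617130, p(171)=301384802048, p(172)=330495499613, p(173)=362326859895.
Final step: p(174) = p(173) + p(172) - p(169) - p(167) + p(162) + p(159) - p(152) - p(148) + p(139) + p(134) - p(123) - p(117) + p(104) + p(97) - p(82) - p(74) + p(57) + p(48) - p(29) - p(19)
= 362326859895 + 330495499613 - 250438925115 - 207890420102 + 129913904637 + 97662728555 - 49686288421 - 33549419497 + 13610949895 + 8149040695 - 2552338241 - 1327710076 + 304801365 + 133230930 - 20506255 - 7089500 + 614154 + 147273 - 4565 - 490
= 397125074750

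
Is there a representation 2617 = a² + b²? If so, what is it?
4² + 51² (a=4, b=51)

Factorization: 2617 = 2617
By Fermat: n is sum of two squares iff every prime p ≡ 3 (mod 4) appears to even power.
All primes ≡ 3 (mod 4) appear to even power.
Search a = 0, 1, 2, … for 2617 - a² a perfect square: first hit at a = 4: 2617 - 16 = 2601 = 51².
2617 = 4² + 51² = 16 + 2601 ✓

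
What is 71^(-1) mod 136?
23

gcd(71, 136) = 1, so the inverse exists.
Extended Euclidean algorithm on (136, 71):
136 = 1 × 71 + 65  ⟹  65 = (1)·136 + (-1)·71
71 = 1 × 65 + 6  ⟹  6 = (-1)·136 + (2)·71
65 = 10 × 6 + 5  ⟹  5 = (11)·136 + (-21)·71
6 = 1 × 5 + 1  ⟹  1 = (-12)·136 + (23)·71
So (23)·71 ≡ 1 (mod 136), i.e. 71^(-1) ≡ 23 (mod 136).
Check: 71 × 23 = 1633 ≡ 1 (mod 136)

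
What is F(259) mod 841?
13

Matrix identity: Q^n = [[F_(n+1), F_n], [F_n, F_(n-1)]] with Q = [[1,1],[1,0]].
n = 259 = 100000011₂. Square-and-multiply, entries mod 841:
Q^1 = [[1,1],[1,0]]
Q^2 = (Q^1)² = [[2,1],[1,1]]
Q^4 = (Q^2)² = [[5,3],[3,2]]
Q^8 = (Q^4)² = [[34,21],[21,13]]
Q^16 = (Q^8)² = [[756,146],[146,610]]
Q^32 = (Q^16)² = [[788,119],[119,669]]
Q^64 = (Q^32)² = [[150,137],[137,13]]
Q^129 = (Q^64)²·Q = [[525,60],[60,465]]
Q^259 = (Q^129)²·Q = [[543,13],[13,530]]
F_259 mod 841 = Q^259[0][1] = 13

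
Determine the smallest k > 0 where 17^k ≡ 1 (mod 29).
4

29 is prime, so ord(17) divides φ(29) = 28.
Divisors of 28: 1, 2, 4, 7, 14, 28.
Repeated squaring: 17^1 ≡ 17, 17^2 ≡ 28, 17^4 ≡ 1, 17^8 ≡ 1, 17^16 ≡ 1 (mod 29).
Test 17^d mod 29 for each divisor d in increasing order:
17^1 ≡ 17
17^2 ≡ 28
17^4 ≡ 1  ← first divisor giving 1
The order is 4.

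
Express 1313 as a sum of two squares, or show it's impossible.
17² + 32² (a=17, b=32)

Factorization: 1313 = 13 × 101
By Fermat: n is sum of two squares iff every prime p ≡ 3 (mod 4) appears to even power.
All primes ≡ 3 (mod 4) appear to even power.
Search a = 0, 1, 2, … for 1313 - a² a perfect square: first hit at a = 17: 1313 - 289 = 1024 = 32².
1313 = 17² + 32² = 289 + 1024 ✓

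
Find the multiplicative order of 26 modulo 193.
192

193 is prime, so ord(26) divides φ(193) = 192.
Divisors of 192: 1, 2, 3, 4, 6, 8, 12, 16, 24, 32, 48, 64, 96, 192.
Repeated squaring: 26^1 ≡ 26, 26^2 ≡ 97, 26^4 ≡ 145, 26^8 ≡ 181, 26^16 ≡ 144, 26^32 ≡ 85, 26^64 ≡ 84, 26^128 ≡ 108 (mod 193).
Test 26^d mod 193 for each divisor d in increasing order:
26^1 ≡ 26
26^2 ≡ 97
26^3 = 26^2·26^1 ≡ 13
26^4 ≡ 145
26^6 = 26^4·26^2 ≡ 169
26^8 ≡ 181
26^12 = 26^8·26^4 ≡ 190
26^16 ≡ 144
26^24 = 26^16·26^8 ≡ 9
26^32 ≡ 85
26^48 = 26^32·26^16 ≡ 81
26^64 ≡ 84
26^96 = 26^64·26^32 ≡ 192
26^192 = 26^128·26^64 ≡ 1  ← first divisor giving 1
The order is 192.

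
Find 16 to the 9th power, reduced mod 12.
4

Repeated squaring. Binary of 9 = 1001.
16^1 ≡ 4 (mod 12); 16^2 ≡ 4 (mod 12); 16^4 ≡ 4 (mod 12); 16^8 ≡ 4 (mod 12)
16^9 = 16^1 × 16^8 ≡ 4 (mod 12)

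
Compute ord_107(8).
106

107 is prime, so ord(8) divides φ(107) = 106.
Divisors of 106: 1, 2, 53, 106.
Repeated squaring: 8^1 ≡ 8, 8^2 ≡ 64, 8^4 ≡ 30, 8^8 ≡ 44, 8^16 ≡ 10, 8^32 ≡ 100, 8^64 ≡ 49 (mod 107).
Test 8^d mod 107 for each divisor d in increasing order:
8^1 ≡ 8
8^2 ≡ 64
8^53 = 8^32·8^16·8^4·8^1 ≡ 106
8^106 = 8^64·8^32·8^8·8^2 ≡ 1  ← first divisor giving 1
The order is 106.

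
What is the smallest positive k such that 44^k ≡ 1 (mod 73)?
72

73 is prime, so ord(44) divides φ(73) = 72.
Divisors of 72: 1, 2, 3, 4, 6, 8, 9, 12, 18, 24, 36, 72.
Repeated squaring: 44^1 ≡ 44, 44^2 ≡ 38, 44^4 ≡ 57, 44^8 ≡ 37, 44^16 ≡ 55, 44^32 ≡ 32, 44^64 ≡ 2 (mod 73).
Test 44^d mod 73 for each divisor d in increasing order:
44^1 ≡ 44
44^2 ≡ 38
44^3 = 44^2·44^1 ≡ 66
44^4 ≡ 57
44^6 = 44^4·44^2 ≡ 49
44^8 ≡ 37
44^9 = 44^8·44^1 ≡ 22
44^12 = 44^8·44^4 ≡ 65
44^18 = 44^16·44^2 ≡ 46
44^24 = 44^16·44^8 ≡ 64
44^36 = 44^32·44^4 ≡ 72
44^72 = 44^64·44^8 ≡ 1  ← first divisor giving 1
The order is 72.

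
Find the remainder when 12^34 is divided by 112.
16

Repeated squaring. Binary of 34 = 100010.
12^1 ≡ 12 (mod 112); 12^2 ≡ 32 (mod 112); 12^4 ≡ 16 (mod 112); 12^8 ≡ 32 (mod 112); 12^16 ≡ 16 (mod 112); 12^32 ≡ 32 (mod 112)
12^34 = 12^2 × 12^32 ≡ 16 (mod 112)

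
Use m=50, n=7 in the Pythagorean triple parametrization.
(2451, 700, 2549)

Euclid's formula: a = m² - n², b = 2mn, c = m² + n²
m = 50, n = 7
a = 50² - 7² = 2500 - 49 = 2451
b = 2 × 50 × 7 = 700
c = 50² + 7² = 2500 + 49 = 2549
Verification: 2451² + 700² = 6007401 + 490000 = 6497401 = 2549² ✓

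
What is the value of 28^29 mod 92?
40

Repeated squaring. Binary of 29 = 11101.
28^1 ≡ 28 (mod 92); 28^2 ≡ 48 (mod 92); 28^4 ≡ 4 (mod 92); 28^8 ≡ 16 (mod 92); 28^16 ≡ 72 (mod 92)
28^29 = 28^1 × 28^4 × 28^8 × 28^16 ≡ 40 (mod 92)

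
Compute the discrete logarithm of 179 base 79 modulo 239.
195

Baby-step giant-step with step n = ⌈√239⌉ = 16.
Baby steps 79^j mod 239 (j:value) for j=0..15: 0:1, 1:79, 2:27, 3:221, 4:12, 5:231, 6:85, 7:23, 8:144, 9:143, 10:64, 11:37, 12:55, 13:43, 14:51, 15:205.
Giant-step multiplier: 79^(-16) ≡ 79^(238-16) = 79^222 ≡ 109 (mod 239).
Giant steps γ_i = 179·109^i mod 239: γ_0=179, γ_1=152, γ_2=77, γ_3=28, γ_4=184, γ_5=219, γ_6=210, γ_7=185, γ_8=89, γ_9=141, γ_10=73, γ_11=70, γ_12=221 (in table at j=3).
x = i·n + j = 12·16 + 3 = 195.
Check: 79^195 ≡ 179 (mod 239).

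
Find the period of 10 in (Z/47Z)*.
46

47 is prime, so ord(10) divides φ(47) = 46.
Divisors of 46: 1, 2, 23, 46.
Repeated squaring: 10^1 ≡ 10, 10^2 ≡ 6, 10^4 ≡ 36, 10^8 ≡ 27, 10^16 ≡ 24, 10^32 ≡ 12 (mod 47).
Test 10^d mod 47 for each divisor d in increasing order:
10^1 ≡ 10
10^2 ≡ 6
10^23 = 10^16·10^4·10^2·10^1 ≡ 46
10^46 = 10^32·10^8·10^4·10^2 ≡ 1  ← first divisor giving 1
The order is 46.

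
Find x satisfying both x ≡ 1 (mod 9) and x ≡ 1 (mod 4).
1

Using Chinese Remainder Theorem:
M = 9 × 4 = 36
M1 = 4, M2 = 9
y1 = 4^(-1) mod 9 = 7
y2 = 9^(-1) mod 4 = 1
x = (1×4×7 + 1×9×1) mod 36 = 1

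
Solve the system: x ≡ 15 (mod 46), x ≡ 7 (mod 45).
1717

Using Chinese Remainder Theorem:
M = 46 × 45 = 2070
M1 = 45, M2 = 46
y1 = 45^(-1) mod 46 = 45
y2 = 46^(-1) mod 45 = 1
x = (15×45×45 + 7×46×1) mod 2070 = 1717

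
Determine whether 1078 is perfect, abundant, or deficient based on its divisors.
deficient

Proper divisors of 1078: sum = 1 + 2 + 7 + 11 + 14 + 22 + 49 + 77 + 98 + 154 + 539 = 974
Since 974 < 1078, 1078 is deficient.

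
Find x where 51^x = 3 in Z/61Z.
42

Baby-step giant-step with step n = ⌈√61⌉ = 8.
Baby steps 51^j mod 61 (j:value) for j=0..7: 0:1, 1:51, 2:39, 3:37, 4:57, 5:40, 6:27, 7:35.
Giant-step multiplier: 51^(-8) ≡ 51^(60-8) = 51^52 ≡ 42 (mod 61).
Giant steps γ_i = 3·42^i mod 61: γ_0=3, γ_1=4, γ_2=46, γ_3=41, γ_4=14, γ_5=39 (in table at j=2).
x = i·n + j = 5·8 + 2 = 42.
Check: 51^42 ≡ 3 (mod 61).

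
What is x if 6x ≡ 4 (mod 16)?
x ≡ 6 (mod 8)

gcd(6, 16) = 2, which divides 4, so solutions exist.
Divide through by 2: 3x ≡ 2 (mod 8).
Find 3^(-1) mod 8 by the extended Euclidean algorithm:
8 = 2 × 3 + 2  ⟹  2 = (1)·8 + (-2)·3
3 = 1 × 2 + 1  ⟹  1 = (-1)·8 + (3)·3
So (3)·3 ≡ 1 (mod 8), i.e. 3^(-1) ≡ 3 (mod 8).
x ≡ 3 × 2 = 6 ≡ 6 (mod 8).
Check: 6 × 6 = 36 ≡ 4 (mod 16).
x ≡ 6 (mod 8), giving 2 solutions mod 16.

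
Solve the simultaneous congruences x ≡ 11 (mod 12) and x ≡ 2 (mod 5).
47

Using Chinese Remainder Theorem:
M = 12 × 5 = 60
M1 = 5, M2 = 12
y1 = 5^(-1) mod 12 = 5
y2 = 12^(-1) mod 5 = 3
x = (11×5×5 + 2×12×3) mod 60 = 47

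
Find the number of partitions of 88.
44108109

p(n) counts ways to write n as a sum of positive integers (order ignored).
Euler's pentagonal recurrence: p(k) = p(k-1) + p(k-2) - p(k-5) - p(k-7) + p(k-12) + p(k-15) - ... (offsets j(3j∓1)/2, signs ++--, p(0)=1, p(<0)=0).
DP table for k = 0..87: p(0)=1, p(1)=1, p(2)=2, p(3)=3, p(4)=5, p(5)=7, p(6)=11, p(7)=15, p(8)=22, p(9)=30, p(10)=42, p(11)=56, p(12)=77, p(13)=101, p(14)=135, p(15)=176, p(16)=231, p(17)=297, p(18)=385, p(19)=490, p(20)=627, p(21)=792, p(22)=1002, p(23)=1255, p(24)=1575, p(25)=1958, p(26)=2436, p(27)=3010, p(28)=3718, p(29)=4565, p(30)=5604, p(31)=6842, p(32)=8349, p(33)=10143, p(34)=12310, p(35)=14883, p(36)=17977, p(37)=21637, p(38)=26015, p(39)=31185, p(40)=37338, p(41)=44583, p(42)=53174, p(43)=63261, p(44)=75175, p(45)=89134, p(46)=105558, p(47)=124754, p(48)=147273, p(49)=173525, p(50)=204226, p(51)=239943, p(52)=281589, p(53)=329931, p(54)=386155, p(55)=451276, p(56)=526823, p(57)=614154, p(58)=715220, p(59)=831820, p(60)=966467, p(61)=1121505, p(62)=1300156, p(63)=1505499, p(64)=1741630, p(65)=2012558, p(66)=2323520, p(67)=2679689, p(68)=3087735, p(69)=3554345, p(70)=4087968, p(71)=4697205, p(72)=5392783, p(73)=6185689, p(74)=7089500, p(75)=8118264, p(76)=9289091, p(77)=10619863, p(78)=12132164, p(79)=13848650, p(80)=15796476, p(81)=18004327, p(82)=20506255, p(83)=23338469, p(84)=26543660, p(85)=30167357, p(86)=34262962, p(87)=38887673.
Final step: p(88) = p(87) + p(86) - p(83) - p(81) + p(76) + p(73) - p(66) - p(62) + p(53) + p(48) - p(37) - p(31) + p(18) + p(11)
= 38887673 + 34262962 - 23338469 - 18004327 + 9289091 + 6185689 - 2323520 - 1300156 + 329931 + 147273 - 21637 - 6842 + 385 + 56
= 44108109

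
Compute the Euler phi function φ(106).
52

106 = 2 × 53
φ(n) = n × ∏(1 - 1/p) for each prime p dividing n
φ(106) = 106 × (1 - 1/2) × (1 - 1/53) = 52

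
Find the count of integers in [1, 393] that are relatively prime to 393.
260

393 = 3 × 131
φ(n) = n × ∏(1 - 1/p) for each prime p dividing n
φ(393) = 393 × (1 - 1/3) × (1 - 1/131) = 260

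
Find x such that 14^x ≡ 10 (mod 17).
11

Baby-step giant-step with step n = ⌈√17⌉ = 5.
Baby steps 14^j mod 17 (j:value) for j=0..4: 0:1, 1:14, 2:9, 3:7, 4:13.
Giant-step multiplier: 14^(-5) ≡ 14^(16-5) = 14^11 ≡ 10 (mod 17).
Giant steps γ_i = 10·10^i mod 17: γ_0=10, γ_1=15, γ_2=14 (in table at j=1).
x = i·n + j = 2·5 + 1 = 11.
Check: 14^11 ≡ 10 (mod 17).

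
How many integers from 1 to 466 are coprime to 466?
232

466 = 2 × 233
φ(n) = n × ∏(1 - 1/p) for each prime p dividing n
φ(466) = 466 × (1 - 1/2) × (1 - 1/233) = 232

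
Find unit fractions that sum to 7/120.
1/18 + 1/360

Greedy algorithm:
7/120: ceiling(120/7) = 18, use 1/18
1/360: ceiling(360/1) = 360, use 1/360
Result: 7/120 = 1/18 + 1/360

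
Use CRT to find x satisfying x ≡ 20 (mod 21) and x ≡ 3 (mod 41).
167

Using Chinese Remainder Theorem:
M = 21 × 41 = 861
M1 = 41, M2 = 21
y1 = 41^(-1) mod 21 = 20
y2 = 21^(-1) mod 41 = 2
x = (20×41×20 + 3×21×2) mod 861 = 167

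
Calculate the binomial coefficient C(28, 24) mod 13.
0

Using Lucas' theorem:
Write n=28 and k=24 in base 13:
n in base 13: [2, 2]
k in base 13: [1, 11]
C(28,24) mod 13 = ∏ C(n_i, k_i) mod 13
Digit binomials (mod 13): C(2,1) = 2; C(2,11) = 0 (k_i > n_i)
Product: 2 × 0 = 0 ≡ 0 (mod 13)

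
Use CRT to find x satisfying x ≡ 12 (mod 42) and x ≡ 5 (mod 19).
138

Using Chinese Remainder Theorem:
M = 42 × 19 = 798
M1 = 19, M2 = 42
y1 = 19^(-1) mod 42 = 31
y2 = 42^(-1) mod 19 = 5
x = (12×19×31 + 5×42×5) mod 798 = 138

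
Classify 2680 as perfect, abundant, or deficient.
abundant

Proper divisors of 2680: sum = 1 + 2 + 4 + 5 + 8 + 10 + 20 + 40 + 67 + 134 + 268 + 335 + 536 + 670 + 1340 = 3440
Since 3440 > 2680, 2680 is abundant.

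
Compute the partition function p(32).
8349

p(n) counts ways to write n as a sum of positive integers (order ignored).
Euler's pentagonal recurrence: p(k) = p(k-1) + p(k-2) - p(k-5) - p(k-7) + p(k-12) + p(k-15) - ... (offsets j(3j∓1)/2, signs ++--, p(0)=1, p(<0)=0).
DP table for k = 0..31: p(0)=1, p(1)=1, p(2)=2, p(3)=3, p(4)=5, p(5)=7, p(6)=11, p(7)=15, p(8)=22, p(9)=30, p(10)=42, p(11)=56, p(12)=77, p(13)=101, p(14)=135, p(15)=176, p(16)=231, p(17)=297, p(18)=385, p(19)=490, p(20)=627, p(21)=792, p(22)=1002, p(23)=1255, p(24)=1575, p(25)=1958, p(26)=2436, p(27)=3010, p(28)=3718, p(29)=4565, p(30)=5604, p(31)=6842.
Final step: p(32) = p(31) + p(30) - p(27) - p(25) + p(20) + p(17) - p(10) - p(6)
= 6842 + 5604 - 3010 - 1958 + 627 + 297 - 42 - 11
= 8349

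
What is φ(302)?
150

302 = 2 × 151
φ(n) = n × ∏(1 - 1/p) for each prime p dividing n
φ(302) = 302 × (1 - 1/2) × (1 - 1/151) = 150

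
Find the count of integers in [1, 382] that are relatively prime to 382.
190

382 = 2 × 191
φ(n) = n × ∏(1 - 1/p) for each prime p dividing n
φ(382) = 382 × (1 - 1/2) × (1 - 1/191) = 190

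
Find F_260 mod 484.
341

Matrix identity: Q^n = [[F_(n+1), F_n], [F_n, F_(n-1)]] with Q = [[1,1],[1,0]].
n = 260 = 100000100₂. Square-and-multiply, entries mod 484:
Q^1 = [[1,1],[1,0]]
Q^2 = (Q^1)² = [[2,1],[1,1]]
Q^4 = (Q^2)² = [[5,3],[3,2]]
Q^8 = (Q^4)² = [[34,21],[21,13]]
Q^16 = (Q^8)² = [[145,19],[19,126]]
Q^32 = (Q^16)² = [[90,309],[309,265]]
Q^65 = (Q^32)²·Q = [[316,5],[5,311]]
Q^130 = (Q^65)² = [[177,231],[231,430]]
Q^260 = (Q^130)² = [[474,341],[341,133]]
F_260 mod 484 = Q^260[0][1] = 341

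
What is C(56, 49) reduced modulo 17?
0

Using Lucas' theorem:
Write n=56 and k=49 in base 17:
n in base 17: [3, 5]
k in base 17: [2, 15]
C(56,49) mod 17 = ∏ C(n_i, k_i) mod 17
Digit binomials (mod 17): C(3,2) = 3; C(5,15) = 0 (k_i > n_i)
Product: 3 × 0 = 0 ≡ 0 (mod 17)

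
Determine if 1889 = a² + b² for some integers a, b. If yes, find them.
17² + 40² (a=17, b=40)

Factorization: 1889 = 1889
By Fermat: n is sum of two squares iff every prime p ≡ 3 (mod 4) appears to even power.
All primes ≡ 3 (mod 4) appear to even power.
Search a = 0, 1, 2, … for 1889 - a² a perfect square: first hit at a = 17: 1889 - 289 = 1600 = 40².
1889 = 17² + 40² = 289 + 1600 ✓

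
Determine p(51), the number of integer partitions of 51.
239943

p(n) counts ways to write n as a sum of positive integers (order ignored).
Euler's pentagonal recurrence: p(k) = p(k-1) + p(k-2) - p(k-5) - p(k-7) + p(k-12) + p(k-15) - ... (offsets j(3j∓1)/2, signs ++--, p(0)=1, p(<0)=0).
DP table for k = 0..50: p(0)=1, p(1)=1, p(2)=2, p(3)=3, p(4)=5, p(5)=7, p(6)=11, p(7)=15, p(8)=22, p(9)=30, p(10)=42, p(11)=56, p(12)=77, p(13)=101, p(14)=135, p(15)=176, p(16)=231, p(17)=297, p(18)=385, p(19)=490, p(20)=627, p(21)=792, p(22)=1002, p(23)=1255, p(24)=1575, p(25)=1958, p(26)=2436, p(27)=3010, p(28)=3718, p(29)=4565, p(30)=5604, p(31)=6842, p(32)=8349, p(33)=10143, p(34)=12310, p(35)=14883, p(36)=17977, p(37)=21637, p(38)=26015, p(39)=31185, p(40)=37338, p(41)=44583, p(42)=53174, p(43)=63261, p(44)=75175, p(45)=89134, p(46)=105558, p(47)=124754, p(48)=147273, p(49)=173525, p(50)=204226.
Final step: p(51) = p(50) + p(49) - p(46) - p(44) + p(39) + p(36) - p(29) - p(25) + p(16) + p(11) - p(0)
= 204226 + 173525 - 105558 - 75175 + 31185 + 17977 - 4565 - 1958 + 231 + 56 - 1
= 239943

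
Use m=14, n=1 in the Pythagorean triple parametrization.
(195, 28, 197)

Euclid's formula: a = m² - n², b = 2mn, c = m² + n²
m = 14, n = 1
a = 14² - 1² = 196 - 1 = 195
b = 2 × 14 × 1 = 28
c = 14² + 1² = 196 + 1 = 197
Verification: 195² + 28² = 38025 + 784 = 38809 = 197² ✓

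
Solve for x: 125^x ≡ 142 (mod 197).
188

Baby-step giant-step with step n = ⌈√197⌉ = 15.
Baby steps 125^j mod 197 (j:value) for j=0..14: 0:1, 1:125, 2:62, 3:67, 4:101, 5:17, 6:155, 7:69, 8:154, 9:141, 10:92, 11:74, 12:188, 13:57, 14:33.
Giant-step multiplier: 125^(-15) ≡ 125^(196-15) = 125^181 ≡ 82 (mod 197).
Giant steps γ_i = 142·82^i mod 197: γ_0=142, γ_1=21, γ_2=146, γ_3=152, γ_4=53, γ_5=12, γ_6=196, γ_7=115, γ_8=171, γ_9=35, γ_10=112, γ_11=122, γ_12=154 (in table at j=8).
x = i·n + j = 12·15 + 8 = 188.
Check: 125^188 ≡ 142 (mod 197).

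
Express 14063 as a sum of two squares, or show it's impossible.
Not possible

Factorization: 14063 = 7^3 × 41
By Fermat: n is sum of two squares iff every prime p ≡ 3 (mod 4) appears to even power.
Prime(s) ≡ 3 (mod 4) with odd exponent: [(7, 3)]
Therefore 14063 cannot be expressed as a² + b².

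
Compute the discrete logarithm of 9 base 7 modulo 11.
8

Baby-step giant-step with step n = ⌈√11⌉ = 4.
Baby steps 7^j mod 11 (j:value) for j=0..3: 0:1, 1:7, 2:5, 3:2.
Giant-step multiplier: 7^(-4) ≡ 7^(10-4) = 7^6 ≡ 4 (mod 11).
Giant steps γ_i = 9·4^i mod 11: γ_0=9, γ_1=3, γ_2=1 (in table at j=0).
x = i·n + j = 2·4 + 0 = 8.
Check: 7^8 ≡ 9 (mod 11).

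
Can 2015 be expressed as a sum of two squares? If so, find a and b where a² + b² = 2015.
Not possible

Factorization: 2015 = 5 × 13 × 31
By Fermat: n is sum of two squares iff every prime p ≡ 3 (mod 4) appears to even power.
Prime(s) ≡ 3 (mod 4) with odd exponent: [(31, 1)]
Therefore 2015 cannot be expressed as a² + b².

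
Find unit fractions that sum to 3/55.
1/19 + 1/523 + 1/546535

Greedy algorithm:
3/55: ceiling(55/3) = 19, use 1/19
2/1045: ceiling(1045/2) = 523, use 1/523
1/546535: ceiling(546535/1) = 546535, use 1/546535
Result: 3/55 = 1/19 + 1/523 + 1/546535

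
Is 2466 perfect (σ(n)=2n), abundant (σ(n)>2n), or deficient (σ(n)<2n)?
abundant

Proper divisors of 2466: sum = 1 + 2 + 3 + 6 + 9 + 18 + 137 + 274 + 411 + 822 + 1233 = 2916
Since 2916 > 2466, 2466 is abundant.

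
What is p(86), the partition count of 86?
34262962

p(n) counts ways to write n as a sum of positive integers (order ignored).
Euler's pentagonal recurrence: p(k) = p(k-1) + p(k-2) - p(k-5) - p(k-7) + p(k-12) + p(k-15) - ... (offsets j(3j∓1)/2, signs ++--, p(0)=1, p(<0)=0).
DP table for k = 0..85: p(0)=1, p(1)=1, p(2)=2, p(3)=3, p(4)=5, p(5)=7, p(6)=11, p(7)=15, p(8)=22, p(9)=30, p(10)=42, p(11)=56, p(12)=77, p(13)=101, p(14)=135, p(15)=176, p(16)=231, p(17)=297, p(18)=385, p(19)=490, p(20)=627, p(21)=792, p(22)=1002, p(23)=1255, p(24)=1575, p(25)=1958, p(26)=2436, p(27)=3010, p(28)=3718, p(29)=4565, p(30)=5604, p(31)=6842, p(32)=8349, p(33)=10143, p(34)=12310, p(35)=14883, p(36)=17977, p(37)=21637, p(38)=26015, p(39)=31185, p(40)=37338, p(41)=44583, p(42)=53174, p(43)=63261, p(44)=75175, p(45)=89134, p(46)=105558, p(47)=124754, p(48)=147273, p(49)=173525, p(50)=204226, p(51)=239943, p(52)=281589, p(53)=329931, p(54)=386155, p(55)=451276, p(56)=526823, p(57)=614154, p(58)=715220, p(59)=831820, p(60)=966467, p(61)=1121505, p(62)=1300156, p(63)=1505499, p(64)=1741630, p(65)=2012558, p(66)=2323520, p(67)=2679689, p(68)=3087735, p(69)=3554345, p(70)=4087968, p(71)=4697205, p(72)=5392783, p(73)=6185689, p(74)=7089500, p(75)=8118264, p(76)=9289091, p(77)=10619863, p(78)=12132164, p(79)=13848650, p(80)=15796476, p(81)=18004327, p(82)=20506255, p(83)=23338469, p(84)=26543660, p(85)=30167357.
Final step: p(86) = p(85) + p(84) - p(81) - p(79) + p(74) + p(71) - p(64) - p(60) + p(51) + p(46) - p(35) - p(29) + p(16) + p(9)
= 30167357 + 26543660 - 18004327 - 13848650 + 7089500 + 4697205 - 1741630 - 966467 + 239943 + 105558 - 14883 - 4565 + 231 + 30
= 34262962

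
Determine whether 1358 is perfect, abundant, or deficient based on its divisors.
deficient

Proper divisors of 1358: sum = 1 + 2 + 7 + 14 + 97 + 194 + 679 = 994
Since 994 < 1358, 1358 is deficient.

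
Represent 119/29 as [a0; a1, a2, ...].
[4; 9, 1, 2]

Euclidean algorithm steps:
119 = 4 × 29 + 3
29 = 9 × 3 + 2
3 = 1 × 2 + 1
2 = 2 × 1 + 0
Continued fraction: [4; 9, 1, 2]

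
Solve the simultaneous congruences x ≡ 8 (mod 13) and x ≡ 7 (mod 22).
73

Using Chinese Remainder Theorem:
M = 13 × 22 = 286
M1 = 22, M2 = 13
y1 = 22^(-1) mod 13 = 3
y2 = 13^(-1) mod 22 = 17
x = (8×22×3 + 7×13×17) mod 286 = 73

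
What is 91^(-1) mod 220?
191

gcd(91, 220) = 1, so the inverse exists.
Extended Euclidean algorithm on (220, 91):
220 = 2 × 91 + 38  ⟹  38 = (1)·220 + (-2)·91
91 = 2 × 38 + 15  ⟹  15 = (-2)·220 + (5)·91
38 = 2 × 15 + 8  ⟹  8 = (5)·220 + (-12)·91
15 = 1 × 8 + 7  ⟹  7 = (-7)·220 + (17)·91
8 = 1 × 7 + 1  ⟹  1 = (12)·220 + (-29)·91
So (-29)·91 ≡ 1 (mod 220), i.e. 91^(-1) ≡ -29 ≡ 191 (mod 220).
Check: 91 × 191 = 17381 ≡ 1 (mod 220)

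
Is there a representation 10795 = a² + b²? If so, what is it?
Not possible

Factorization: 10795 = 5 × 17 × 127
By Fermat: n is sum of two squares iff every prime p ≡ 3 (mod 4) appears to even power.
Prime(s) ≡ 3 (mod 4) with odd exponent: [(127, 1)]
Therefore 10795 cannot be expressed as a² + b².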